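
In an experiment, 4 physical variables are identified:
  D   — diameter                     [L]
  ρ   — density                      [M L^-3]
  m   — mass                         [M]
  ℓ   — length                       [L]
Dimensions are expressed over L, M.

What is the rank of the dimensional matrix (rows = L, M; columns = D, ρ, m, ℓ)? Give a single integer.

Exponent matrix [L,M] × [D,ρ,m,ℓ]:
  L: [ 1 -3  0  1]
  M: [ 0  1  1  0]
RREF → pivots at {D,ρ} ⇒ r = 2

2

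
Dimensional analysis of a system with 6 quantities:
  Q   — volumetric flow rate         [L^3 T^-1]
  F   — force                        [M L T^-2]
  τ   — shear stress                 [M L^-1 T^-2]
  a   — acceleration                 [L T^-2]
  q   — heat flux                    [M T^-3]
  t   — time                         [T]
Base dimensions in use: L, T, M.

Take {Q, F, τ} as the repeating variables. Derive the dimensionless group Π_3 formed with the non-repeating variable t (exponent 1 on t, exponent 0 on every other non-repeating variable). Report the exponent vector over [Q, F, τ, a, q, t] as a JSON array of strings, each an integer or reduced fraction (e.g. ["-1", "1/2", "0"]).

["1", "-3/2", "3/2", "0", "0", "1"]

Dimensional matrix (L×T×M by Q×F×τ×a×q×t):
  L: [ 3  1 -1  1  0  0]
  T: [-1 -2 -2 -2 -3  1]
  M: [ 0  1  1  0  1  0]
Echelon form has 3 nonzero rows (pivots: Q,F,τ)
Repeat: Q,F,τ; free: a,q,t
RREF:
  r0: [   1    0    0    2    1   -1]
  r1: [   0    1    0 -5/2   -1  3/2]
  r2: [   0    0    1  5/2    2 -3/2]
Fix exponent of t at 1, a at 0, q at 0; solve each RREF row for its pivot's exponent:
  r0: exp(Q) + (-1)·1 = 0 ⇒ exp(Q) = 1
  r1: exp(F) + (3/2)·1 = 0 ⇒ exp(F) = -3/2
  r2: exp(τ) + (-3/2)·1 = 0 ⇒ exp(τ) = 3/2
Π_3 = Q · F^(-3/2) · τ^(3/2) · t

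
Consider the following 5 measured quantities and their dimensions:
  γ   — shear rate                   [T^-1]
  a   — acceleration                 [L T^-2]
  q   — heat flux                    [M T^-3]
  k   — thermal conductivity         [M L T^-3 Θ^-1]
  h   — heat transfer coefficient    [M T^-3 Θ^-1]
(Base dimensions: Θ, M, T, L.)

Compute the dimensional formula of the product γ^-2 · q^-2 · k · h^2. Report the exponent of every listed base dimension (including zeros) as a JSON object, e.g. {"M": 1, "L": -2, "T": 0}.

Write exponents as rows Θ,M,T,L / cols γ,a,q,k,h:
  Θ: [ 0  0  0 -1 -1]
  M: [ 0  0  1  1  1]
  T: [-1 -2 -3 -3 -3]
  L: [ 0  1  0  1  0]
  [Θ]: (-2)·0+(-2)·0+(1)·-1+(2)·-1 = -3
  [M]: (-2)·0+(-2)·1+(1)·1+(2)·1 = 1
  [T]: (-2)·-1+(-2)·-3+(1)·-3+(2)·-3 = -1
  [L]: (-2)·0+(-2)·0+(1)·1+(2)·0 = 1
⇒ Θ^-3 M T^-1 L

{"Θ": -3, "M": 1, "T": -1, "L": 1}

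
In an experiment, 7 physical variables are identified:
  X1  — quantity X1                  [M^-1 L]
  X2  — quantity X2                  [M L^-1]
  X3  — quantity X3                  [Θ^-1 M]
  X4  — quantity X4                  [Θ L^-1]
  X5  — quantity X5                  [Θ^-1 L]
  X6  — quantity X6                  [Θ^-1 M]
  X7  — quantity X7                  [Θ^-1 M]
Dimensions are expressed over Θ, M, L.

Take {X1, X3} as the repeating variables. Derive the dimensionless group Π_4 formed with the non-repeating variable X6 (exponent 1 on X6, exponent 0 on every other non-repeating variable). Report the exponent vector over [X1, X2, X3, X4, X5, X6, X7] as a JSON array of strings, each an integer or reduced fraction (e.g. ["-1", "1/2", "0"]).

Exponent matrix [Θ,M,L] × [X1,X2,X3,X4,X5,X6,X7]:
  Θ: [ 0  0 -1  1 -1 -1 -1]
  M: [-1  1  1  0  0  1  1]
  L: [ 1 -1  0 -1  1  0  0]
Echelon form has 2 nonzero rows (pivots: X1,X3)
Pivot set = {X1,X3}, free = {X2,X4,X5,X6,X7}
RREF:
  r0: [   1   -1    0   -1    1    0    0]
  r1: [   0    0    1   -1    1    1    1]
  r2: [   0    0    0    0    0    0    0]
Fix exponent of X6 at 1, X2 at 0, X4 at 0, X5 at 0, X7 at 0; solve each RREF row for its pivot's exponent:
  r0: exp(X1) + (0)·1 = 0 ⇒ exp(X1) = 0
  r1: exp(X3) + (1)·1 = 0 ⇒ exp(X3) = -1
Π_4 = X3^-1 · X6

["0", "0", "-1", "0", "0", "1", "0"]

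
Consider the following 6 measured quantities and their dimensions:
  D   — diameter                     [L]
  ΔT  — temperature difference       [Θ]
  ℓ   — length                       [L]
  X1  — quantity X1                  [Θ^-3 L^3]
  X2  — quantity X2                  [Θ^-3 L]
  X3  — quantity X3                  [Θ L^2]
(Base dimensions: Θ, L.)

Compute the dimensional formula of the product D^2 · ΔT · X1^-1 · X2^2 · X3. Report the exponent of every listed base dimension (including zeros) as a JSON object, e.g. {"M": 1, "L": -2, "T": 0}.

{"Θ": -1, "L": 3}

Dimensional matrix (Θ×L by D×ΔT×ℓ×X1×X2×X3):
  Θ: [ 0  1  0 -3 -3  1]
  L: [ 1  0  1  3  1  2]
  [Θ]: (2)·0+(1)·1+(-1)·-3+(2)·-3+(1)·1 = -1
  [L]: (2)·1+(1)·0+(-1)·3+(2)·1+(1)·2 = 3
⇒ Θ^-1 L^3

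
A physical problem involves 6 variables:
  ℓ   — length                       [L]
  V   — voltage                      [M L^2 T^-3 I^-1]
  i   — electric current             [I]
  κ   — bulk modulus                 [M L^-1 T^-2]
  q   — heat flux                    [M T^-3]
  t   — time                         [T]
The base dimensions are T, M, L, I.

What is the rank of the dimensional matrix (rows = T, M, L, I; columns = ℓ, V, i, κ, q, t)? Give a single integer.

4

Dimensional matrix (T×M×L×I by ℓ×V×i×κ×q×t):
  T: [ 0 -3  0 -2 -3  1]
  M: [ 0  1  0  1  1  0]
  L: [ 1  2  0 -1  0  0]
  I: [ 0 -1  1  0  0  0]
Row reduction gives pivot columns ℓ,V,i,κ; rank = 4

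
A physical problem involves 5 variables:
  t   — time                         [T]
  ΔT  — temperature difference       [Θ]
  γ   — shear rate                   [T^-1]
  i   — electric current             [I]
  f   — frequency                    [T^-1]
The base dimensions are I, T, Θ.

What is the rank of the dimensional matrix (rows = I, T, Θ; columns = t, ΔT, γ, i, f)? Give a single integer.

Exponent matrix [I,T,Θ] × [t,ΔT,γ,i,f]:
  I: [ 0  0  0  1  0]
  T: [ 1  0 -1  0 -1]
  Θ: [ 0  1  0  0  0]
Row reduction gives pivot columns t,ΔT,i; rank = 3

3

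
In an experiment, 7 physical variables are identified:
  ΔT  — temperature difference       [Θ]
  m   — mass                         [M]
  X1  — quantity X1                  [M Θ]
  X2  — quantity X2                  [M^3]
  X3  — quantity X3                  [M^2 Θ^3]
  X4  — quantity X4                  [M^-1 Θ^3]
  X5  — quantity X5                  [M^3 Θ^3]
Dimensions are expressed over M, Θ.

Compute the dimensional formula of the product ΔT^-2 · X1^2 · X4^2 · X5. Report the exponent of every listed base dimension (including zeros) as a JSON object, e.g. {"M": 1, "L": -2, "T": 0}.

{"M": 3, "Θ": 9}

Exponent matrix [M,Θ] × [ΔT,m,X1,X2,X3,X4,X5]:
  M: [ 0  1  1  3  2 -1  3]
  Θ: [ 1  0  1  0  3  3  3]
  [M]: (-2)·0+(2)·1+(2)·-1+(1)·3 = 3
  [Θ]: (-2)·1+(2)·1+(2)·3+(1)·3 = 9
⇒ M^3 Θ^9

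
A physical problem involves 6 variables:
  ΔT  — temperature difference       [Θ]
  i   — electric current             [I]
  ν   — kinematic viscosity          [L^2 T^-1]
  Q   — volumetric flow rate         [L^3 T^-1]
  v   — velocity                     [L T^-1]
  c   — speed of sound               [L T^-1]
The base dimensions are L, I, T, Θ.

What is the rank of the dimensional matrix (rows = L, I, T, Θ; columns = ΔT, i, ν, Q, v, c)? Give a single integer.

4

Dimensional matrix (L×I×T×Θ by ΔT×i×ν×Q×v×c):
  L: [ 0  0  2  3  1  1]
  I: [ 0  1  0  0  0  0]
  T: [ 0  0 -1 -1 -1 -1]
  Θ: [ 1  0  0  0  0  0]
Echelon form has 4 nonzero rows (pivots: ΔT,i,ν,Q)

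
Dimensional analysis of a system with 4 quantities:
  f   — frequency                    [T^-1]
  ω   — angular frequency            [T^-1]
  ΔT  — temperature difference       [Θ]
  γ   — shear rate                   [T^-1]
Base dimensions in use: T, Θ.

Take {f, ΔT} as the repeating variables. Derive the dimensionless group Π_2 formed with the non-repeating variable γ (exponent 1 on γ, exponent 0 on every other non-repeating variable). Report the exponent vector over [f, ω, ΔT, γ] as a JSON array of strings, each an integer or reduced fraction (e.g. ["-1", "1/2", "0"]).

Dimensional matrix (T×Θ by f×ω×ΔT×γ):
  T: [-1 -1  0 -1]
  Θ: [ 0  0  1  0]
RREF → pivots at {f,ΔT} ⇒ r = 2
Repeat: f,ΔT; free: ω,γ
RREF:
  r0: [   1    1    0    1]
  r1: [   0    0    1    0]
Fix exponent of γ at 1, ω at 0; solve each RREF row for its pivot's exponent:
  r0: exp(f) + (1)·1 = 0 ⇒ exp(f) = -1
  r1: exp(ΔT) + (0)·1 = 0 ⇒ exp(ΔT) = 0
Π_2 = f^-1 · γ

["-1", "0", "0", "1"]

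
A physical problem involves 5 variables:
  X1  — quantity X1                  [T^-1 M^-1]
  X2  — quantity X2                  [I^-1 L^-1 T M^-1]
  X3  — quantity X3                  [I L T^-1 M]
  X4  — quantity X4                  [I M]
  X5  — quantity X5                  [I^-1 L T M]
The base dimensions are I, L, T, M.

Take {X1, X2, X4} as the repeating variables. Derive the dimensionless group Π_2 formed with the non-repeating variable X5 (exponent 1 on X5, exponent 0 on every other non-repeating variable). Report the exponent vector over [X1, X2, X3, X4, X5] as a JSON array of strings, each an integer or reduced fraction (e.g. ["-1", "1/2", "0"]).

Dimensional matrix (I×L×T×M by X1×X2×X3×X4×X5):
  I: [ 0 -1  1  1 -1]
  L: [ 0 -1  1  0  1]
  T: [-1  1 -1  0  1]
  M: [-1 -1  1  1  1]
Row reduction gives pivot columns X1,X2,X4; rank = 3
Repeat: X1,X2,X4; free: X3,X5
RREF:
  r0: [   1    0    0    0   -2]
  r1: [   0    1   -1    0   -1]
  r2: [   0    0    0    1   -2]
  r3: [   0    0    0    0    0]
Fix exponent of X5 at 1, X3 at 0; solve each RREF row for its pivot's exponent:
  r0: exp(X1) + (-2)·1 = 0 ⇒ exp(X1) = 2
  r1: exp(X2) + (-1)·1 = 0 ⇒ exp(X2) = 1
  r2: exp(X4) + (-2)·1 = 0 ⇒ exp(X4) = 2
Π_2 = X1^2 · X2 · X4^2 · X5

["2", "1", "0", "2", "1"]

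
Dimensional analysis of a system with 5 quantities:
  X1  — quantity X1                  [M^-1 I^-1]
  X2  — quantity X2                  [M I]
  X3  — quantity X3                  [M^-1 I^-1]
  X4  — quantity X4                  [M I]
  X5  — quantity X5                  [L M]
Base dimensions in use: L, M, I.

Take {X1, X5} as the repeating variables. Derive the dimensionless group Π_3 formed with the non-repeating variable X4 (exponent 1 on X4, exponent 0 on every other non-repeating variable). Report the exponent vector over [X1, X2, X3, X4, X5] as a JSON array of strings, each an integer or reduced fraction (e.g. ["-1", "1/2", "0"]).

Write exponents as rows L,M,I / cols X1,X2,X3,X4,X5:
  L: [ 0  0  0  0  1]
  M: [-1  1 -1  1  1]
  I: [-1  1 -1  1  0]
RREF → pivots at {X1,X5} ⇒ r = 2
Pivot set = {X1,X5}, free = {X2,X3,X4}
RREF:
  r0: [   1   -1    1   -1    0]
  r1: [   0    0    0    0    1]
  r2: [   0    0    0    0    0]
Fix exponent of X4 at 1, X2 at 0, X3 at 0; solve each RREF row for its pivot's exponent:
  r0: exp(X1) + (-1)·1 = 0 ⇒ exp(X1) = 1
  r1: exp(X5) + (0)·1 = 0 ⇒ exp(X5) = 0
Π_3 = X1 · X4

["1", "0", "0", "1", "0"]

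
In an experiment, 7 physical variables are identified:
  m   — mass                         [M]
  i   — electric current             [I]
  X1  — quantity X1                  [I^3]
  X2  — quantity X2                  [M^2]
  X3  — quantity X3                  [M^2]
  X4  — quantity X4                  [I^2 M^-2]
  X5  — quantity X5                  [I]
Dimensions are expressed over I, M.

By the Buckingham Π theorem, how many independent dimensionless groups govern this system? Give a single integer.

5

Dimensional matrix (I×M by m×i×X1×X2×X3×X4×X5):
  I: [ 0  1  3  0  0  2  1]
  M: [ 1  0  0  2  2 -2  0]
Echelon form has 2 nonzero rows (pivots: m,i)
n=7, r=2 ⇒ 5 dimensionless groups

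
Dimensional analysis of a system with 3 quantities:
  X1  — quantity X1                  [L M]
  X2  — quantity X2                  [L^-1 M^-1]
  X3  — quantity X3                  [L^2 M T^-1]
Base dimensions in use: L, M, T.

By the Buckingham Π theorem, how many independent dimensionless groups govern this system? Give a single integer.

1

Exponent matrix [L,M,T] × [X1,X2,X3]:
  L: [ 1 -1  2]
  M: [ 1 -1  1]
  T: [ 0  0 -1]
RREF → pivots at {X1,X3} ⇒ r = 2
3 vars − rank 2 = 1 Π group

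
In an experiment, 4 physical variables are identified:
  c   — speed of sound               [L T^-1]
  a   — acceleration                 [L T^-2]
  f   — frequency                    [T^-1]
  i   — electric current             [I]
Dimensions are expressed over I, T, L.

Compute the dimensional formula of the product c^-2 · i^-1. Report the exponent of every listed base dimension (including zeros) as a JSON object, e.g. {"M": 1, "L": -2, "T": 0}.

Exponent matrix [I,T,L] × [c,a,f,i]:
  I: [ 0  0  0  1]
  T: [-1 -2 -1  0]
  L: [ 1  1  0  0]
  [I]: (-2)·0+(-1)·1 = -1
  [T]: (-2)·-1+(-1)·0 = 2
  [L]: (-2)·1+(-1)·0 = -2
⇒ I^-1 T^2 L^-2

{"I": -1, "T": 2, "L": -2}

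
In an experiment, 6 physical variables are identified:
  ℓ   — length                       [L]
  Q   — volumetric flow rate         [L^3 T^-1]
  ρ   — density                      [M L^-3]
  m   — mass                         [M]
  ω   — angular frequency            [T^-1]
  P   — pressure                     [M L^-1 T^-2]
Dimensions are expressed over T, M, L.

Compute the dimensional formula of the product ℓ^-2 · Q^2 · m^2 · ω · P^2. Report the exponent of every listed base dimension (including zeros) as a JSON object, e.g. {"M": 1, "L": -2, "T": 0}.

Dimensional matrix (T×M×L by ℓ×Q×ρ×m×ω×P):
  T: [ 0 -1  0  0 -1 -2]
  M: [ 0  0  1  1  0  1]
  L: [ 1  3 -3  0  0 -1]
  [T]: (-2)·0+(2)·-1+(2)·0+(1)·-1+(2)·-2 = -7
  [M]: (-2)·0+(2)·0+(2)·1+(1)·0+(2)·1 = 4
  [L]: (-2)·1+(2)·3+(2)·0+(1)·0+(2)·-1 = 2
⇒ T^-7 M^4 L^2

{"T": -7, "M": 4, "L": 2}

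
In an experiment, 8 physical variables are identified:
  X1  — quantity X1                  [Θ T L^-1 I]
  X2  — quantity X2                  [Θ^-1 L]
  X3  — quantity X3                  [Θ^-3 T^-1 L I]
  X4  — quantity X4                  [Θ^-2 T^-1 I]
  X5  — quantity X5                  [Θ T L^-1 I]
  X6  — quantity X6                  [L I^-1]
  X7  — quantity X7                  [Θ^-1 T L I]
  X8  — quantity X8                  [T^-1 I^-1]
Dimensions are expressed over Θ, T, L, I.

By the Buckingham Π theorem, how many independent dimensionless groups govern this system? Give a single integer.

Write exponents as rows Θ,T,L,I / cols X1,X2,X3,X4,X5,X6,X7,X8:
  Θ: [ 1 -1 -3 -2  1  0 -1  0]
  T: [ 1  0 -1 -1  1  0  1 -1]
  L: [-1  1  1  0 -1  1  1  0]
  I: [ 1  0  1  1  1 -1  1 -1]
Echelon form has 3 nonzero rows (pivots: X1,X2,X3)
Π count = n − r = 8 − 3 = 5

5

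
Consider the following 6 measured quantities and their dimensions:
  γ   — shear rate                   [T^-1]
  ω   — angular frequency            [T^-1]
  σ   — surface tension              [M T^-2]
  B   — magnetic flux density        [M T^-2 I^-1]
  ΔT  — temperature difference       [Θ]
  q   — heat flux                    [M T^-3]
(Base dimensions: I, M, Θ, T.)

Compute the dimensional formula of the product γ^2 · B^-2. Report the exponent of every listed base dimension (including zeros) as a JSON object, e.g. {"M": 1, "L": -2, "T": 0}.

Dimensional matrix (I×M×Θ×T by γ×ω×σ×B×ΔT×q):
  I: [ 0  0  0 -1  0  0]
  M: [ 0  0  1  1  0  1]
  Θ: [ 0  0  0  0  1  0]
  T: [-1 -1 -2 -2  0 -3]
  [I]: (2)·0+(-2)·-1 = 2
  [M]: (2)·0+(-2)·1 = -2
  [Θ]: (2)·0+(-2)·0 = 0
  [T]: (2)·-1+(-2)·-2 = 2
⇒ I^2 M^-2 T^2

{"I": 2, "M": -2, "Θ": 0, "T": 2}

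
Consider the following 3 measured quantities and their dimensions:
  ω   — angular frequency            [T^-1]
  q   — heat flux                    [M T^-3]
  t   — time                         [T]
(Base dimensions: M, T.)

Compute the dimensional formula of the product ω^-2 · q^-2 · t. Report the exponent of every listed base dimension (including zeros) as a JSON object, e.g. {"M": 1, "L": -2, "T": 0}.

Dimensional matrix (M×T by ω×q×t):
  M: [ 0  1  0]
  T: [-1 -3  1]
  [M]: (-2)·0+(-2)·1+(1)·0 = -2
  [T]: (-2)·-1+(-2)·-3+(1)·1 = 9
⇒ M^-2 T^9

{"M": -2, "T": 9}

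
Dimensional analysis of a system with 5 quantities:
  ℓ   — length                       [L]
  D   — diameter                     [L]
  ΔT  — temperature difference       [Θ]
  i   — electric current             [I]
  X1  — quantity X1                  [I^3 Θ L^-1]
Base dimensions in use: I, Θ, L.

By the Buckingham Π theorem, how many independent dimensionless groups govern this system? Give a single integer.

2

Exponent matrix [I,Θ,L] × [ℓ,D,ΔT,i,X1]:
  I: [ 0  0  0  1  3]
  Θ: [ 0  0  1  0  1]
  L: [ 1  1  0  0 -1]
Row reduction gives pivot columns ℓ,ΔT,i; rank = 3
Π count = n − r = 5 − 3 = 2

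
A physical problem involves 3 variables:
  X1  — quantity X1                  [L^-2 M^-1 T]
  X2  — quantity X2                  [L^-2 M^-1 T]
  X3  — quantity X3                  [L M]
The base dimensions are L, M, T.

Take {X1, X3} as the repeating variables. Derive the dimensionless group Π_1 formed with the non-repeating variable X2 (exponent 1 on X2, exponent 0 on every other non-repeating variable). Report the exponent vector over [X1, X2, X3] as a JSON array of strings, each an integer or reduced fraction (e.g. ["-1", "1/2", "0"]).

Dimensional matrix (L×M×T by X1×X2×X3):
  L: [-2 -2  1]
  M: [-1 -1  1]
  T: [ 1  1  0]
RREF → pivots at {X1,X3} ⇒ r = 2
Repeat: X1,X3; free: X2
RREF:
  r0: [   1    1    0]
  r1: [   0    0    1]
  r2: [   0    0    0]
Fix exponent of X2 at 1; solve each RREF row for its pivot's exponent:
  r0: exp(X1) + (1)·1 = 0 ⇒ exp(X1) = -1
  r1: exp(X3) + (0)·1 = 0 ⇒ exp(X3) = 0
Π_1 = X1^-1 · X2

["-1", "1", "0"]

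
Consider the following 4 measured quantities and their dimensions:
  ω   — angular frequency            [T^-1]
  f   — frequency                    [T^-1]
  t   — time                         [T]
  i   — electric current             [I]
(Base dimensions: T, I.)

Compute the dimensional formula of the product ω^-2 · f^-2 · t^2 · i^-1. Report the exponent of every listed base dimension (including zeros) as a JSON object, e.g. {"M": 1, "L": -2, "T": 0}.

{"T": 6, "I": -1}

Exponent matrix [T,I] × [ω,f,t,i]:
  T: [-1 -1  1  0]
  I: [ 0  0  0  1]
  [T]: (-2)·-1+(-2)·-1+(2)·1+(-1)·0 = 6
  [I]: (-2)·0+(-2)·0+(2)·0+(-1)·1 = -1
⇒ T^6 I^-1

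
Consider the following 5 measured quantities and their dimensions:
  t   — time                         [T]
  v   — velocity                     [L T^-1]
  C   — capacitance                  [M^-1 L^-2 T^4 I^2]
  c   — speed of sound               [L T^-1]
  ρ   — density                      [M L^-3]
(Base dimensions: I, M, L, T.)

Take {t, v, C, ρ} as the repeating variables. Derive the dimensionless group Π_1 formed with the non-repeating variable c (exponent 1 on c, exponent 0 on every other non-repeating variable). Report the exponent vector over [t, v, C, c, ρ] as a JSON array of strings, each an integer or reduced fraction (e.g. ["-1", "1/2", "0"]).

["0", "-1", "0", "1", "0"]

Exponent matrix [I,M,L,T] × [t,v,C,c,ρ]:
  I: [ 0  0  2  0  0]
  M: [ 0  0 -1  0  1]
  L: [ 0  1 -2  1 -3]
  T: [ 1 -1  4 -1  0]
Echelon form has 4 nonzero rows (pivots: t,v,C,ρ)
Pivot set = {t,v,C,ρ}, free = {c}
RREF:
  r0: [   1    0    0    0    0]
  r1: [   0    1    0    1    0]
  r2: [   0    0    1    0    0]
  r3: [   0    0    0    0    1]
Fix exponent of c at 1; solve each RREF row for its pivot's exponent:
  r0: exp(t) + (0)·1 = 0 ⇒ exp(t) = 0
  r1: exp(v) + (1)·1 = 0 ⇒ exp(v) = -1
  r2: exp(C) + (0)·1 = 0 ⇒ exp(C) = 0
  r3: exp(ρ) + (0)·1 = 0 ⇒ exp(ρ) = 0
Π_1 = v^-1 · c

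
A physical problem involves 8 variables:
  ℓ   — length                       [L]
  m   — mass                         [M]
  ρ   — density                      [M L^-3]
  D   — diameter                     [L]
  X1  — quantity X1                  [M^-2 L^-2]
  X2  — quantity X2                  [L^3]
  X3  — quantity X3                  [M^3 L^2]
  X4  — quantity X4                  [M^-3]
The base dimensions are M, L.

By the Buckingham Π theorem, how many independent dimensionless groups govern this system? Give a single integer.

6

Exponent matrix [M,L] × [ℓ,m,ρ,D,X1,X2,X3,X4]:
  M: [ 0  1  1  0 -2  0  3 -3]
  L: [ 1  0 -3  1 -2  3  2  0]
Row reduction gives pivot columns ℓ,m; rank = 2
8 vars − rank 2 = 6 Π groups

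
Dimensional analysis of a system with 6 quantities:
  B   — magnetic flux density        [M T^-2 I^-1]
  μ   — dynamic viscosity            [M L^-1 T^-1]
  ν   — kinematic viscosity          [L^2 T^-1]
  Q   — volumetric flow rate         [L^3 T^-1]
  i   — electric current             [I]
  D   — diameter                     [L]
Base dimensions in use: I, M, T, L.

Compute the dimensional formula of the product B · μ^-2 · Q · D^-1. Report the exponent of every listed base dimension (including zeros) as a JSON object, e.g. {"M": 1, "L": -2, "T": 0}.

Exponent matrix [I,M,T,L] × [B,μ,ν,Q,i,D]:
  I: [-1  0  0  0  1  0]
  M: [ 1  1  0  0  0  0]
  T: [-2 -1 -1 -1  0  0]
  L: [ 0 -1  2  3  0  1]
  [I]: (1)·-1+(-2)·0+(1)·0+(-1)·0 = -1
  [M]: (1)·1+(-2)·1+(1)·0+(-1)·0 = -1
  [T]: (1)·-2+(-2)·-1+(1)·-1+(-1)·0 = -1
  [L]: (1)·0+(-2)·-1+(1)·3+(-1)·1 = 4
⇒ I^-1 M^-1 T^-1 L^4

{"I": -1, "M": -1, "T": -1, "L": 4}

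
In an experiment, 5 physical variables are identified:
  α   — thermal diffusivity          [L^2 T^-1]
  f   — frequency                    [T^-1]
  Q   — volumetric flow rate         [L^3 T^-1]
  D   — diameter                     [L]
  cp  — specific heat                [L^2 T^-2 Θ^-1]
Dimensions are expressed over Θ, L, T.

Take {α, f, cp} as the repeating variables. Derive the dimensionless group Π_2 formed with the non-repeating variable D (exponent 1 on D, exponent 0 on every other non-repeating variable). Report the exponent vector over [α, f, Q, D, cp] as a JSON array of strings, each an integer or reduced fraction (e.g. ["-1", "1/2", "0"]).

Write exponents as rows Θ,L,T / cols α,f,Q,D,cp:
  Θ: [ 0  0  0  0 -1]
  L: [ 2  0  3  1  2]
  T: [-1 -1 -1  0 -2]
Echelon form has 3 nonzero rows (pivots: α,f,cp)
Repeat: α,f,cp; free: Q,D
RREF:
  r0: [   1    0  3/2  1/2    0]
  r1: [   0    1 -1/2 -1/2    0]
  r2: [   0    0    0    0    1]
Fix exponent of D at 1, Q at 0; solve each RREF row for its pivot's exponent:
  r0: exp(α) + (1/2)·1 = 0 ⇒ exp(α) = -1/2
  r1: exp(f) + (-1/2)·1 = 0 ⇒ exp(f) = 1/2
  r2: exp(cp) + (0)·1 = 0 ⇒ exp(cp) = 0
Π_2 = α^(-1/2) · f^(1/2) · D

["-1/2", "1/2", "0", "1", "0"]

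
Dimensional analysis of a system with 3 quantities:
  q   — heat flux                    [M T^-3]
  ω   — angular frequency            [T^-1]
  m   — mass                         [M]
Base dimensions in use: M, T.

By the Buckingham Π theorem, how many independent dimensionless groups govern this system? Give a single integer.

1

Write exponents as rows M,T / cols q,ω,m:
  M: [ 1  0  1]
  T: [-3 -1  0]
Echelon form has 2 nonzero rows (pivots: q,ω)
n=3, r=2 ⇒ 1 dimensionless group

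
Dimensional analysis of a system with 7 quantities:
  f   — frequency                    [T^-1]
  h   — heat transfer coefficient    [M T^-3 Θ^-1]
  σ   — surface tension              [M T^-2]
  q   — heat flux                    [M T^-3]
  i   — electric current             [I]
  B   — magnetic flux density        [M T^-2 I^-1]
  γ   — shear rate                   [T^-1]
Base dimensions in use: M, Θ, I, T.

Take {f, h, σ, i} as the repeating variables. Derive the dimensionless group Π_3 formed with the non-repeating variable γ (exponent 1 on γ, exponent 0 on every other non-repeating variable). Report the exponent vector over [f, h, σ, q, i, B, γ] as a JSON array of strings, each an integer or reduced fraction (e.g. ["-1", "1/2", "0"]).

["-1", "0", "0", "0", "0", "0", "1"]

Write exponents as rows M,Θ,I,T / cols f,h,σ,q,i,B,γ:
  M: [ 0  1  1  1  0  1  0]
  Θ: [ 0 -1  0  0  0  0  0]
  I: [ 0  0  0  0  1 -1  0]
  T: [-1 -3 -2 -3  0 -2 -1]
Row reduction gives pivot columns f,h,σ,i; rank = 4
Repeat: f,h,σ,i; free: q,B,γ
RREF:
  r0: [   1    0    0    1    0    0    1]
  r1: [   0    1    0    0    0    0    0]
  r2: [   0    0    1    1    0    1    0]
  r3: [   0    0    0    0    1   -1    0]
Fix exponent of γ at 1, q at 0, B at 0; solve each RREF row for its pivot's exponent:
  r0: exp(f) + (1)·1 = 0 ⇒ exp(f) = -1
  r1: exp(h) + (0)·1 = 0 ⇒ exp(h) = 0
  r2: exp(σ) + (0)·1 = 0 ⇒ exp(σ) = 0
  r3: exp(i) + (0)·1 = 0 ⇒ exp(i) = 0
Π_3 = f^-1 · γ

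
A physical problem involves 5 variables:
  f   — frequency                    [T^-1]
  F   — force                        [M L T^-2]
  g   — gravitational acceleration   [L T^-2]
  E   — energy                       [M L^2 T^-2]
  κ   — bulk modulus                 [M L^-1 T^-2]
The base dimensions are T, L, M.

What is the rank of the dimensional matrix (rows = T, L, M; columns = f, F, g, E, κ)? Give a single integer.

3

Write exponents as rows T,L,M / cols f,F,g,E,κ:
  T: [-1 -2 -2 -2 -2]
  L: [ 0  1  1  2 -1]
  M: [ 0  1  0  1  1]
RREF → pivots at {f,F,g} ⇒ r = 3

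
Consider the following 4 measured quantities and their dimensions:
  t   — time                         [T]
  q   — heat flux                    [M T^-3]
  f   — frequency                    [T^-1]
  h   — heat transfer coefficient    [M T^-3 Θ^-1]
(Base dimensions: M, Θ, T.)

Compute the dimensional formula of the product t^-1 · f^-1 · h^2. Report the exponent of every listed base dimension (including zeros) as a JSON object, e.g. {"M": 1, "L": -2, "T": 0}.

{"M": 2, "Θ": -2, "T": -6}

Write exponents as rows M,Θ,T / cols t,q,f,h:
  M: [ 0  1  0  1]
  Θ: [ 0  0  0 -1]
  T: [ 1 -3 -1 -3]
  [M]: (-1)·0+(-1)·0+(2)·1 = 2
  [Θ]: (-1)·0+(-1)·0+(2)·-1 = -2
  [T]: (-1)·1+(-1)·-1+(2)·-3 = -6
⇒ M^2 Θ^-2 T^-6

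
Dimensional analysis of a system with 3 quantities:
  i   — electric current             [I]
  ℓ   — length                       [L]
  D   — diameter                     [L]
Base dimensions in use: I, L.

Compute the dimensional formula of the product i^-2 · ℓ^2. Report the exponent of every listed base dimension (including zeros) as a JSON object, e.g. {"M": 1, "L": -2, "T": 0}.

{"I": -2, "L": 2}

Exponent matrix [I,L] × [i,ℓ,D]:
  I: [ 1  0  0]
  L: [ 0  1  1]
  [I]: (-2)·1+(2)·0 = -2
  [L]: (-2)·0+(2)·1 = 2
⇒ I^-2 L^2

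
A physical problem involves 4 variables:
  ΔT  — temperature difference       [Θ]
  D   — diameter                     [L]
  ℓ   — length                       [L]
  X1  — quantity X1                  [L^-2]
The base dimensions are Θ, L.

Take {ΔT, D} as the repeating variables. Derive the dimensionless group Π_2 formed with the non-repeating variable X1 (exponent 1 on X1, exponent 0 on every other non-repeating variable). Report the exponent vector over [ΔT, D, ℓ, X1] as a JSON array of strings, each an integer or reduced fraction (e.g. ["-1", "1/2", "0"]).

Dimensional matrix (Θ×L by ΔT×D×ℓ×X1):
  Θ: [ 1  0  0  0]
  L: [ 0  1  1 -2]
RREF → pivots at {ΔT,D} ⇒ r = 2
Repeat: ΔT,D; free: ℓ,X1
RREF:
  r0: [   1    0    0    0]
  r1: [   0    1    1   -2]
Fix exponent of X1 at 1, ℓ at 0; solve each RREF row for its pivot's exponent:
  r0: exp(ΔT) + (0)·1 = 0 ⇒ exp(ΔT) = 0
  r1: exp(D) + (-2)·1 = 0 ⇒ exp(D) = 2
Π_2 = D^2 · X1

["0", "2", "0", "1"]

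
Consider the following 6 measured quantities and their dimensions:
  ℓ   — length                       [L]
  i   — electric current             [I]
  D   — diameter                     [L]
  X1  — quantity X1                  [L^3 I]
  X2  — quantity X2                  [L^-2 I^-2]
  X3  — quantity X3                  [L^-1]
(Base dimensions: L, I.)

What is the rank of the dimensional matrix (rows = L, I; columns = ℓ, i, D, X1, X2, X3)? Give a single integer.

Write exponents as rows L,I / cols ℓ,i,D,X1,X2,X3:
  L: [ 1  0  1  3 -2 -1]
  I: [ 0  1  0  1 -2  0]
RREF → pivots at {ℓ,i} ⇒ r = 2

2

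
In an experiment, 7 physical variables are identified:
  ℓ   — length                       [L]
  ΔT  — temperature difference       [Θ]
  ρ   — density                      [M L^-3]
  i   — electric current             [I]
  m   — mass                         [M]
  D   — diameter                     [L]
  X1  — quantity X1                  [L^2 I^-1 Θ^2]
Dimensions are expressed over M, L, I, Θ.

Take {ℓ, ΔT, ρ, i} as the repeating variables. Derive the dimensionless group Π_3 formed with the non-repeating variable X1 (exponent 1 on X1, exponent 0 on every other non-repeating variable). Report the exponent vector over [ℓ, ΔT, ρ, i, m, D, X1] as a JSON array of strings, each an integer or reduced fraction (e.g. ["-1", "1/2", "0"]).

Write exponents as rows M,L,I,Θ / cols ℓ,ΔT,ρ,i,m,D,X1:
  M: [ 0  0  1  0  1  0  0]
  L: [ 1  0 -3  0  0  1  2]
  I: [ 0  0  0  1  0  0 -1]
  Θ: [ 0  1  0  0  0  0  2]
Echelon form has 4 nonzero rows (pivots: ℓ,ΔT,ρ,i)
Repeat: ℓ,ΔT,ρ,i; free: m,D,X1
RREF:
  r0: [   1    0    0    0    3    1    2]
  r1: [   0    1    0    0    0    0    2]
  r2: [   0    0    1    0    1    0    0]
  r3: [   0    0    0    1    0    0   -1]
Fix exponent of X1 at 1, m at 0, D at 0; solve each RREF row for its pivot's exponent:
  r0: exp(ℓ) + (2)·1 = 0 ⇒ exp(ℓ) = -2
  r1: exp(ΔT) + (2)·1 = 0 ⇒ exp(ΔT) = -2
  r2: exp(ρ) + (0)·1 = 0 ⇒ exp(ρ) = 0
  r3: exp(i) + (-1)·1 = 0 ⇒ exp(i) = 1
Π_3 = ℓ^-2 · ΔT^-2 · i · X1

["-2", "-2", "0", "1", "0", "0", "1"]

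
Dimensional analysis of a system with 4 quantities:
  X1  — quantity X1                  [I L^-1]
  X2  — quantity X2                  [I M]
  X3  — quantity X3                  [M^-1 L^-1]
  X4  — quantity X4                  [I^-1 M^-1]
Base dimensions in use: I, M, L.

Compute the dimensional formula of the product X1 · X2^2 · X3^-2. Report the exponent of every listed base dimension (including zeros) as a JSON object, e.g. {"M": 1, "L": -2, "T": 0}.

{"I": 3, "M": 4, "L": 1}

Write exponents as rows I,M,L / cols X1,X2,X3,X4:
  I: [ 1  1  0 -1]
  M: [ 0  1 -1 -1]
  L: [-1  0 -1  0]
  [I]: (1)·1+(2)·1+(-2)·0 = 3
  [M]: (1)·0+(2)·1+(-2)·-1 = 4
  [L]: (1)·-1+(2)·0+(-2)·-1 = 1
⇒ I^3 M^4 L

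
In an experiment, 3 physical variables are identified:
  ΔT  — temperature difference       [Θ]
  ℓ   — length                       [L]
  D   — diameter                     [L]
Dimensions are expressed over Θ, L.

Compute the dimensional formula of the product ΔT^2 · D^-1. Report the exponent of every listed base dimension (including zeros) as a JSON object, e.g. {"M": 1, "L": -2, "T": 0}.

{"Θ": 2, "L": -1}

Exponent matrix [Θ,L] × [ΔT,ℓ,D]:
  Θ: [ 1  0  0]
  L: [ 0  1  1]
  [Θ]: (2)·1+(-1)·0 = 2
  [L]: (2)·0+(-1)·1 = -1
⇒ Θ^2 L^-1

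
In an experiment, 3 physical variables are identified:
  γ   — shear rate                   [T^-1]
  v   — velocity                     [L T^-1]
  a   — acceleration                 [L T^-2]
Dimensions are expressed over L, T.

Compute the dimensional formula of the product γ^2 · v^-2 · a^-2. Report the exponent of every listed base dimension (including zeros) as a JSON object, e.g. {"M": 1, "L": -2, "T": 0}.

{"L": -4, "T": 4}

Dimensional matrix (L×T by γ×v×a):
  L: [ 0  1  1]
  T: [-1 -1 -2]
  [L]: (2)·0+(-2)·1+(-2)·1 = -4
  [T]: (2)·-1+(-2)·-1+(-2)·-2 = 4
⇒ L^-4 T^4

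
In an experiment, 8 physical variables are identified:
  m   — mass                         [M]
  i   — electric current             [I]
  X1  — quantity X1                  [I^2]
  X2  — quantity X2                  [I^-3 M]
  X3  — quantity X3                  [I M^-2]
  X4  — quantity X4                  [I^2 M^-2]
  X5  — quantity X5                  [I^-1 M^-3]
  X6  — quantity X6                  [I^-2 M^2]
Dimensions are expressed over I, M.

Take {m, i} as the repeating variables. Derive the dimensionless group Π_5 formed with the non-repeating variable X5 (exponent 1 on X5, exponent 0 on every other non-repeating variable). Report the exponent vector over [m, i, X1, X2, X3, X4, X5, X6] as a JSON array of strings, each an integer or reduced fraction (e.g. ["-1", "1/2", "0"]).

["3", "1", "0", "0", "0", "0", "1", "0"]

Dimensional matrix (I×M by m×i×X1×X2×X3×X4×X5×X6):
  I: [ 0  1  2 -3  1  2 -1 -2]
  M: [ 1  0  0  1 -2 -2 -3  2]
RREF → pivots at {m,i} ⇒ r = 2
Pivot set = {m,i}, free = {X1,X2,X3,X4,X5,X6}
RREF:
  r0: [   1    0    0    1   -2   -2   -3    2]
  r1: [   0    1    2   -3    1    2   -1   -2]
Fix exponent of X5 at 1, X1 at 0, X2 at 0, X3 at 0, X4 at 0, X6 at 0; solve each RREF row for its pivot's exponent:
  r0: exp(m) + (-3)·1 = 0 ⇒ exp(m) = 3
  r1: exp(i) + (-1)·1 = 0 ⇒ exp(i) = 1
Π_5 = m^3 · i · X5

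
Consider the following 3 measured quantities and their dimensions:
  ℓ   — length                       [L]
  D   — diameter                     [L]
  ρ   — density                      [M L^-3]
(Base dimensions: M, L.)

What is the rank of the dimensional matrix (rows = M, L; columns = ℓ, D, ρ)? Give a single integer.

2

Dimensional matrix (M×L by ℓ×D×ρ):
  M: [ 0  0  1]
  L: [ 1  1 -3]
Row reduction gives pivot columns ℓ,ρ; rank = 2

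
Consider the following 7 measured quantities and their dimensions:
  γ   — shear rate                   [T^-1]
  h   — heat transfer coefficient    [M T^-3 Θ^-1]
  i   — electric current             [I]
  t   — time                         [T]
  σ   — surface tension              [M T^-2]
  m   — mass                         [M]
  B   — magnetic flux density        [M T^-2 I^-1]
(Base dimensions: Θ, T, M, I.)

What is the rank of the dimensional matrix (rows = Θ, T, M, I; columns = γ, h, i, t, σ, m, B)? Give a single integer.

Exponent matrix [Θ,T,M,I] × [γ,h,i,t,σ,m,B]:
  Θ: [ 0 -1  0  0  0  0  0]
  T: [-1 -3  0  1 -2  0 -2]
  M: [ 0  1  0  0  1  1  1]
  I: [ 0  0  1  0  0  0 -1]
Row reduction gives pivot columns γ,h,i,σ; rank = 4

4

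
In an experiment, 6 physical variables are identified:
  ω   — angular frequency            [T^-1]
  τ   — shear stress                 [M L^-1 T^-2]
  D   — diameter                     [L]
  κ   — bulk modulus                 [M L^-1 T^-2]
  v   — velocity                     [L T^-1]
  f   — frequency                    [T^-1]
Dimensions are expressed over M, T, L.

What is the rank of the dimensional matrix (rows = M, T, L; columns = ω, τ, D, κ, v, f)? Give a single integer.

Exponent matrix [M,T,L] × [ω,τ,D,κ,v,f]:
  M: [ 0  1  0  1  0  0]
  T: [-1 -2  0 -2 -1 -1]
  L: [ 0 -1  1 -1  1  0]
Echelon form has 3 nonzero rows (pivots: ω,τ,D)

3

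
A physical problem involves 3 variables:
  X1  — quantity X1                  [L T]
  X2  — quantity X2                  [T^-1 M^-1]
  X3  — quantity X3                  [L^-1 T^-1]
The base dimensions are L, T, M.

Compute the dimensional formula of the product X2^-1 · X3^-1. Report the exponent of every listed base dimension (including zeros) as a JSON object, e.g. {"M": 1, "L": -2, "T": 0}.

Exponent matrix [L,T,M] × [X1,X2,X3]:
  L: [ 1  0 -1]
  T: [ 1 -1 -1]
  M: [ 0 -1  0]
  [L]: (-1)·0+(-1)·-1 = 1
  [T]: (-1)·-1+(-1)·-1 = 2
  [M]: (-1)·-1+(-1)·0 = 1
⇒ L T^2 M

{"L": 1, "T": 2, "M": 1}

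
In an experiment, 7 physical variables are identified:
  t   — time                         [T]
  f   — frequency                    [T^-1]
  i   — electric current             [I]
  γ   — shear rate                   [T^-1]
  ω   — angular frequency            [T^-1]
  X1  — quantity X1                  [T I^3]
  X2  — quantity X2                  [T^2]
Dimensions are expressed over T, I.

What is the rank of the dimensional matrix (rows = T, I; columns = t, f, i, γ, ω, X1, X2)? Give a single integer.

Dimensional matrix (T×I by t×f×i×γ×ω×X1×X2):
  T: [ 1 -1  0 -1 -1  1  2]
  I: [ 0  0  1  0  0  3  0]
RREF → pivots at {t,i} ⇒ r = 2

2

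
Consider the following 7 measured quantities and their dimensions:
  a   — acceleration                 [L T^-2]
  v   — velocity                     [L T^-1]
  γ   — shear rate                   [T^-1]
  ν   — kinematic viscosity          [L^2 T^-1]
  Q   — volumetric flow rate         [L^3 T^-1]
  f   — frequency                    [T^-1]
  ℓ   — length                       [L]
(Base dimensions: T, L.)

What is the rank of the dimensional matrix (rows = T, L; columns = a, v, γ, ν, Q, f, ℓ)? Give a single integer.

2

Exponent matrix [T,L] × [a,v,γ,ν,Q,f,ℓ]:
  T: [-2 -1 -1 -1 -1 -1  0]
  L: [ 1  1  0  2  3  0  1]
RREF → pivots at {a,v} ⇒ r = 2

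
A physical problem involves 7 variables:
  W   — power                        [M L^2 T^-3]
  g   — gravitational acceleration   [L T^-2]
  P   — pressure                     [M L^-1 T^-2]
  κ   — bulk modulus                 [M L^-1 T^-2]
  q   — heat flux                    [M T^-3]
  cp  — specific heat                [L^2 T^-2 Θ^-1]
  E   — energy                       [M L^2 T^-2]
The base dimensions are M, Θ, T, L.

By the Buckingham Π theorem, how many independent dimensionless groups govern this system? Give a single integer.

Exponent matrix [M,Θ,T,L] × [W,g,P,κ,q,cp,E]:
  M: [ 1  0  1  1  1  0  1]
  Θ: [ 0  0  0  0  0 -1  0]
  T: [-3 -2 -2 -2 -3 -2 -2]
  L: [ 2  1 -1 -1  0  2  2]
Row reduction gives pivot columns W,g,P,cp; rank = 4
Π count = n − r = 7 − 4 = 3

3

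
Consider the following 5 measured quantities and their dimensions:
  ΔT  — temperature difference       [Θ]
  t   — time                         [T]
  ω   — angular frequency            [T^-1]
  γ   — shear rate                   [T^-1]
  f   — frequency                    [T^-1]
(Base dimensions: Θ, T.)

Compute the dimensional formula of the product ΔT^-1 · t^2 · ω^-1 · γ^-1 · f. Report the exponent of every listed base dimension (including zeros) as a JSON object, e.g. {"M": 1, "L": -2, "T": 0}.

{"Θ": -1, "T": 3}

Write exponents as rows Θ,T / cols ΔT,t,ω,γ,f:
  Θ: [ 1  0  0  0  0]
  T: [ 0  1 -1 -1 -1]
  [Θ]: (-1)·1+(2)·0+(-1)·0+(-1)·0+(1)·0 = -1
  [T]: (-1)·0+(2)·1+(-1)·-1+(-1)·-1+(1)·-1 = 3
⇒ Θ^-1 T^3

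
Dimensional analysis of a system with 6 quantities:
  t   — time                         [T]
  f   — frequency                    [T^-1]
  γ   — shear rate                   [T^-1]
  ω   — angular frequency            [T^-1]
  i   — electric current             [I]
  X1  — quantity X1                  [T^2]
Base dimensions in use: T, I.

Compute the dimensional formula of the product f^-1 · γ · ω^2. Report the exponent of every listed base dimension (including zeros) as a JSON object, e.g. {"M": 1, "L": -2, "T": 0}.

{"T": -2, "I": 0}

Write exponents as rows T,I / cols t,f,γ,ω,i,X1:
  T: [ 1 -1 -1 -1  0  2]
  I: [ 0  0  0  0  1  0]
  [T]: (-1)·-1+(1)·-1+(2)·-1 = -2
  [I]: (-1)·0+(1)·0+(2)·0 = 0
⇒ T^-2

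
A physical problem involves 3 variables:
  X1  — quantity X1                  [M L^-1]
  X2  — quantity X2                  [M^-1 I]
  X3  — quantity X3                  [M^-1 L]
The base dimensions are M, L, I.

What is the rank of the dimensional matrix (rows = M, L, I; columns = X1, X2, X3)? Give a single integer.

2

Write exponents as rows M,L,I / cols X1,X2,X3:
  M: [ 1 -1 -1]
  L: [-1  0  1]
  I: [ 0  1  0]
Echelon form has 2 nonzero rows (pivots: X1,X2)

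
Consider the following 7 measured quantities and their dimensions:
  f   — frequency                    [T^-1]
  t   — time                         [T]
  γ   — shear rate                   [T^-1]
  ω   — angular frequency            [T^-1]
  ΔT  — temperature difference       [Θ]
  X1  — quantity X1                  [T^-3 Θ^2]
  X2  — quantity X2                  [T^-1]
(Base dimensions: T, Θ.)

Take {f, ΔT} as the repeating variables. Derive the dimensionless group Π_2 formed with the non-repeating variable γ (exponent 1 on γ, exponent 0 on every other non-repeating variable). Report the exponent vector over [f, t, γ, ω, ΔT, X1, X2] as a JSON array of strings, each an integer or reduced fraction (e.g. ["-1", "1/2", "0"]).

["-1", "0", "1", "0", "0", "0", "0"]

Write exponents as rows T,Θ / cols f,t,γ,ω,ΔT,X1,X2:
  T: [-1  1 -1 -1  0 -3 -1]
  Θ: [ 0  0  0  0  1  2  0]
RREF → pivots at {f,ΔT} ⇒ r = 2
Pivot set = {f,ΔT}, free = {t,γ,ω,X1,X2}
RREF:
  r0: [   1   -1    1    1    0    3    1]
  r1: [   0    0    0    0    1    2    0]
Fix exponent of γ at 1, t at 0, ω at 0, X1 at 0, X2 at 0; solve each RREF row for its pivot's exponent:
  r0: exp(f) + (1)·1 = 0 ⇒ exp(f) = -1
  r1: exp(ΔT) + (0)·1 = 0 ⇒ exp(ΔT) = 0
Π_2 = f^-1 · γ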